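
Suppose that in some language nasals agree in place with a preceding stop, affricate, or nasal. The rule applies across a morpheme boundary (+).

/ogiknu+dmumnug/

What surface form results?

/n/ after /k/ (velar) → [ŋ]
/m/ after /d/ (alveolar) → [n]
/n/ after /m/ (labial) → [m]

[ogikŋu+dnummug]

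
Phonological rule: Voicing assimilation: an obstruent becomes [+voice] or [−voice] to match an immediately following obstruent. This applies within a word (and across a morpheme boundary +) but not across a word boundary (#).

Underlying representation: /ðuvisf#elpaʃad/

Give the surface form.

[ðuvisf#elpaʃad]

no segment meets the rule's conditions; no change.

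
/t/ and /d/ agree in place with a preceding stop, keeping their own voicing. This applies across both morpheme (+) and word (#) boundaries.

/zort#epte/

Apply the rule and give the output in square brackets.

/t/ after /p/ (labial) → [p]

[zort#eppe]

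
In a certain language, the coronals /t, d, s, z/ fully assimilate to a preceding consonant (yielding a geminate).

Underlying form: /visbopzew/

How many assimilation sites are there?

1

/z/ after /p/ → [p] (total assimilation)
1 segment changes.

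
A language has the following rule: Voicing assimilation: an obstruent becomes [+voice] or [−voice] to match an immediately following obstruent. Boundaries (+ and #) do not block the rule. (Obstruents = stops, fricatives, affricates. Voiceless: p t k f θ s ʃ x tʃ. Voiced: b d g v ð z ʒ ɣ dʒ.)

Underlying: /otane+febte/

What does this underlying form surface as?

/b/ before /t/ (voiceless) → [p]

[otane+fepte]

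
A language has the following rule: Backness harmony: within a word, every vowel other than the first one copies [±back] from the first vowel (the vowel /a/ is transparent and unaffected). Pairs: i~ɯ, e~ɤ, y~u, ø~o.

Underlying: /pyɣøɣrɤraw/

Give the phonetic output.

[pyɣøɣreraw]

/ɤ/ harmonizes with /y/ ([-back]) → [e]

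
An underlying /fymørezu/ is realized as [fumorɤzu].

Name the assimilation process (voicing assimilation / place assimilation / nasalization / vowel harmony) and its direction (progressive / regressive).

/y/→[u] /ø/→[o] /e/→[ɤ].
Vowels agree with the last vowel, so the harmony is regressive.

vowel harmony, regressive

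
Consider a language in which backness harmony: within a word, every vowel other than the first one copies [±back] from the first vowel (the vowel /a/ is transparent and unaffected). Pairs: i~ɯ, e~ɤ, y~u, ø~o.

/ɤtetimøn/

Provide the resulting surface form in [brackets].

[ɤtɤtɯmon]

/e/ harmonizes with /ɤ/ ([+back]) → [ɤ]
/i/ harmonizes with /ɤ/ ([+back]) → [ɯ]
/ø/ harmonizes with /ɤ/ ([+back]) → [o]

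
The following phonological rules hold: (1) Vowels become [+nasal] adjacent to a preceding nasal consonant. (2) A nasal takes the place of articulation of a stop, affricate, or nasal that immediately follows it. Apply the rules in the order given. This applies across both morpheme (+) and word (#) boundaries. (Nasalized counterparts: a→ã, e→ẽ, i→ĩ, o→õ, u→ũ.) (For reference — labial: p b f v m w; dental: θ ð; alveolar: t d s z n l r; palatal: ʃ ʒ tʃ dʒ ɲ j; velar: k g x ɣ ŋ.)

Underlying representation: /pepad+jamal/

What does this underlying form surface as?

[pepad+jamãl]

Rule 1: /a/ after nasal /m/ → [ã]
After rule 1: pepad+jamãl
Rule 2: no segment meets the rule's conditions; no change.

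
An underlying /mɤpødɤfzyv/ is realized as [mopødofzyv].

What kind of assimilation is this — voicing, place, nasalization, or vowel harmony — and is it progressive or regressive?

vowel harmony, regressive

/ɤ/→[o] /ɤ/→[o].
Vowels agree with the last vowel, so the harmony is regressive.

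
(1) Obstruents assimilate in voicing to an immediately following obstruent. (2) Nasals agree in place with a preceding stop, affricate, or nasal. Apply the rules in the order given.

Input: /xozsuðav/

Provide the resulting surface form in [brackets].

Rule 1: /z/ before /s/ (voiceless) → [s]
After rule 1: xossuðav
Rule 2: no segment meets the rule's conditions; no change.

[xossuðav]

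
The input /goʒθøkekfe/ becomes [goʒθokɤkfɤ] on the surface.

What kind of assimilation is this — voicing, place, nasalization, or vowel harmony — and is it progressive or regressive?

vowel harmony, progressive

/ø/→[o] /e/→[ɤ] /e/→[ɤ].
Vowels agree with the first vowel, so the harmony is progressive.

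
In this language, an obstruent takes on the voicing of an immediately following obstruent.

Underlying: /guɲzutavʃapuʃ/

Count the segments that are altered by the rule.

/v/ before /ʃ/ (voiceless) → [f]
1 segment changes.

1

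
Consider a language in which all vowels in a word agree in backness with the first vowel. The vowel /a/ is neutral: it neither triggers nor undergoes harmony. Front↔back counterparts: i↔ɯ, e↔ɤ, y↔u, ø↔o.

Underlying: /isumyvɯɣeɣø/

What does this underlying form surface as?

/u/ harmonizes with /i/ ([-back]) → [y]
/ɯ/ harmonizes with /i/ ([-back]) → [i]

[isymyviɣeɣø]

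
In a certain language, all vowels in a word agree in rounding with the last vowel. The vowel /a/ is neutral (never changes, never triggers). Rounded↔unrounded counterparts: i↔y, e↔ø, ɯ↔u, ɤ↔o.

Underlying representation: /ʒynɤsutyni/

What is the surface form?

[ʒinɤsɯtini]

/y/ harmonizes with /i/ ([-round]) → [i]
/u/ harmonizes with /i/ ([-round]) → [ɯ]
/y/ harmonizes with /i/ ([-round]) → [i]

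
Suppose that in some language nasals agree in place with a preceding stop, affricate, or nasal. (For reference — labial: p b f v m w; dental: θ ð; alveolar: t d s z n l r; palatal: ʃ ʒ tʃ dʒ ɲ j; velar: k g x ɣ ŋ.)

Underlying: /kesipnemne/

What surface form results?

/n/ after /p/ (labial) → [m]
/n/ after /m/ (labial) → [m]

[kesipmemme]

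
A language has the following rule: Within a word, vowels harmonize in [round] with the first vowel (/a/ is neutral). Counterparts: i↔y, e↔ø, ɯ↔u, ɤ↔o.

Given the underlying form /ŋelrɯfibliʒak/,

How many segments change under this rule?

0

No segment meets the rule's conditions.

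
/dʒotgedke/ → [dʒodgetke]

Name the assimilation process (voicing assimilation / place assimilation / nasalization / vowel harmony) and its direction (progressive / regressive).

/t/→[d] /d/→[t].
Each target copies a feature from the following segment, so the direction is regressive.

voicing assimilation, regressive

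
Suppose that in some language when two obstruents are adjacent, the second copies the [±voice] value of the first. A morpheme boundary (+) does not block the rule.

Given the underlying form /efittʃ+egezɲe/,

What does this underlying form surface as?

no segment meets the rule's conditions; no change.

[efittʃ+egezɲe]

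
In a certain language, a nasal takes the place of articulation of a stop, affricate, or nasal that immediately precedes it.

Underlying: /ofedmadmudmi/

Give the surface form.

[ofednadnudni]

/m/ after /d/ (alveolar) → [n]
/m/ after /d/ (alveolar) → [n]
/m/ after /d/ (alveolar) → [n]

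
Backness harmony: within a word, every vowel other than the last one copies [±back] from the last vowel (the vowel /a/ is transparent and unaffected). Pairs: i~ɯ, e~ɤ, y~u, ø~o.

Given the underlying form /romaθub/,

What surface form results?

no segment meets the rule's conditions; no change.

[romaθub]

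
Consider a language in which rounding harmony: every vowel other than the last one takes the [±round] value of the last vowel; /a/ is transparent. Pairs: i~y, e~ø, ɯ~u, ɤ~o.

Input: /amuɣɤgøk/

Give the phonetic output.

[amuɣogøk]

/ɤ/ harmonizes with /ø/ ([+round]) → [o]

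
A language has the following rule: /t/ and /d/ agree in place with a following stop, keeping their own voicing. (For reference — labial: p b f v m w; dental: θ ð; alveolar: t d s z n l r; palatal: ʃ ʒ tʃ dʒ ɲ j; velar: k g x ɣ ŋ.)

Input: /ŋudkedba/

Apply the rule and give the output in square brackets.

[ŋugkebba]

/d/ before /k/ (velar) → [g]
/d/ before /b/ (labial) → [b]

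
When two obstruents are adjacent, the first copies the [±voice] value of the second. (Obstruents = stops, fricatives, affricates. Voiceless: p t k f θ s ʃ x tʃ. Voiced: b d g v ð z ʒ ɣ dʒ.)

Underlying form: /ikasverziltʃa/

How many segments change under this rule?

1

/s/ before /v/ (voiced) → [z]
1 segment changes.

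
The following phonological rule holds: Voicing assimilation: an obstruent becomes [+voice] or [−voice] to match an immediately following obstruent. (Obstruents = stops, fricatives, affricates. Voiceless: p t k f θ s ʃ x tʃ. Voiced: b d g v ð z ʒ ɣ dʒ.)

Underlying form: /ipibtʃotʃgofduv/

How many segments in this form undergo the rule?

/b/ before /tʃ/ (voiceless) → [p]
/tʃ/ before /g/ (voiced) → [dʒ]
/f/ before /d/ (voiced) → [v]
3 segments change.

3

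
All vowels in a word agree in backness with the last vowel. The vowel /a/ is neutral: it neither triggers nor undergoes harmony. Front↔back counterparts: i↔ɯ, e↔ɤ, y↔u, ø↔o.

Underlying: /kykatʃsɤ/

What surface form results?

[kukatʃsɤ]

/y/ harmonizes with /ɤ/ ([+back]) → [u]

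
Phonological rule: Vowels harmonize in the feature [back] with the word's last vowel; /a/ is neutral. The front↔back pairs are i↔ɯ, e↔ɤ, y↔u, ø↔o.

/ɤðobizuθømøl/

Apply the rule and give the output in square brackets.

[eðøbizyθømøl]

/ɤ/ harmonizes with /ø/ ([-back]) → [e]
/o/ harmonizes with /ø/ ([-back]) → [ø]
/u/ harmonizes with /ø/ ([-back]) → [y]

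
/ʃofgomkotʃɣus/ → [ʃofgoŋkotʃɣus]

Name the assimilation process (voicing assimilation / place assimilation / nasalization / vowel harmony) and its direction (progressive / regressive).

place assimilation, regressive

/m/→[ŋ].
Each target copies a feature from the following segment, so the direction is regressive.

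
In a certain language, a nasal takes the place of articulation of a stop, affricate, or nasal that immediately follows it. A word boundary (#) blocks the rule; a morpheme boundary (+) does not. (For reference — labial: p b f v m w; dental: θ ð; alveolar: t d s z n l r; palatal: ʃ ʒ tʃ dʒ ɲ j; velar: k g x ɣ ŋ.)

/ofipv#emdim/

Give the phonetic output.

[ofipv#endim]

/m/ before /d/ (alveolar) → [n]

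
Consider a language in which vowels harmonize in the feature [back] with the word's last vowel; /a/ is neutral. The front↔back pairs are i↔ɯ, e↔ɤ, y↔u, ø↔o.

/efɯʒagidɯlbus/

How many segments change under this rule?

/e/ harmonizes with /u/ ([+back]) → [ɤ]
/i/ harmonizes with /u/ ([+back]) → [ɯ]
2 segments change.

2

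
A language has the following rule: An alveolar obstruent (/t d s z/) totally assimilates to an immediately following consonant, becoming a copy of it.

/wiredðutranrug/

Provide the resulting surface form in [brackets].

[wireððurranrug]

/d/ before /ð/ → [ð] (total assimilation)
/t/ before /r/ → [r] (total assimilation)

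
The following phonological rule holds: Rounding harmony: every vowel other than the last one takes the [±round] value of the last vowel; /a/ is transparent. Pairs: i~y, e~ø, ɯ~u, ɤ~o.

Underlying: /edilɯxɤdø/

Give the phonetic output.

[ødyluxodø]

/e/ harmonizes with /ø/ ([+round]) → [ø]
/i/ harmonizes with /ø/ ([+round]) → [y]
/ɯ/ harmonizes with /ø/ ([+round]) → [u]
/ɤ/ harmonizes with /ø/ ([+round]) → [o]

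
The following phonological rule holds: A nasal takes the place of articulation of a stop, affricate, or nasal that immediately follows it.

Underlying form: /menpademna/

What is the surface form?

[mempadenna]

/n/ before /p/ (labial) → [m]
/m/ before /n/ (alveolar) → [n]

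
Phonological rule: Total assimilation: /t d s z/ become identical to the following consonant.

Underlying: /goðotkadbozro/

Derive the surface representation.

[goðokkabborro]

/t/ before /k/ → [k] (total assimilation)
/d/ before /b/ → [b] (total assimilation)
/z/ before /r/ → [r] (total assimilation)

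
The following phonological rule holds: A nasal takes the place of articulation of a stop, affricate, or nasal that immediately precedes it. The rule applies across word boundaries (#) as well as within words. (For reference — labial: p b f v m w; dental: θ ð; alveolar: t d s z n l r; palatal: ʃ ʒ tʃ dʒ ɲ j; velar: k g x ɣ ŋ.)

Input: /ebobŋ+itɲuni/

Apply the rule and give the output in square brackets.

[ebobm+itnuni]

/ŋ/ after /b/ (labial) → [m]
/ɲ/ after /t/ (alveolar) → [n]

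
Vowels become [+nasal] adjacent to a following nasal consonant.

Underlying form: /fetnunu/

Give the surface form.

/u/ before nasal /n/ → [ũ]

[fetnũnu]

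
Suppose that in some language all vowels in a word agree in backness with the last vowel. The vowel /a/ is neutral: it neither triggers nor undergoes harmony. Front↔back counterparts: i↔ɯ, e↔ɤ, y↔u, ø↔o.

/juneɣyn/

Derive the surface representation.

/u/ harmonizes with /y/ ([-back]) → [y]

[jyneɣyn]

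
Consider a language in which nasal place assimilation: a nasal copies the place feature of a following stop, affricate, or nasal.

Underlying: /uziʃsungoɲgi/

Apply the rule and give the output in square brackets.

/n/ before /g/ (velar) → [ŋ]
/ɲ/ before /g/ (velar) → [ŋ]

[uziʃsuŋgoŋgi]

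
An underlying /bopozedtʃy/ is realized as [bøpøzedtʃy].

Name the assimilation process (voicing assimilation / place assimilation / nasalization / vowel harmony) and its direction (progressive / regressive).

/o/→[ø] /o/→[ø].
Vowels agree with the last vowel, so the harmony is regressive.

vowel harmony, regressive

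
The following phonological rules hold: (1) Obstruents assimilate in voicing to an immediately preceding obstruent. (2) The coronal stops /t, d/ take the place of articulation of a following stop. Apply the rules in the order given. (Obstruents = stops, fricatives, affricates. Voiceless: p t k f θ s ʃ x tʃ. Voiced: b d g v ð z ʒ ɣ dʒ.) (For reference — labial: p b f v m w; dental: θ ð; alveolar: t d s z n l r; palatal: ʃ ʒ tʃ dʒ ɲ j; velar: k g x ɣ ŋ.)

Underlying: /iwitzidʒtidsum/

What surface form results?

Rule 1: /z/ after /t/ (voiceless) → [s]
Rule 1: /t/ after /dʒ/ (voiced) → [d]
Rule 1: /s/ after /d/ (voiced) → [z]
After rule 1: iwitsidʒdidzum
Rule 2: no segment meets the rule's conditions; no change.

[iwitsidʒdidzum]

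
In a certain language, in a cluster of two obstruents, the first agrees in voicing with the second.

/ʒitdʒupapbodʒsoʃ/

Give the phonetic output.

/t/ before /dʒ/ (voiced) → [d]
/p/ before /b/ (voiced) → [b]
/dʒ/ before /s/ (voiceless) → [tʃ]

[ʒiddʒupabbotʃsoʃ]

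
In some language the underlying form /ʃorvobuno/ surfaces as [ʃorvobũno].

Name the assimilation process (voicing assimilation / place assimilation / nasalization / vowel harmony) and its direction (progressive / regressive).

/u/→[ũ].
Each target copies a feature from the following segment, so the direction is regressive.

nasalization, regressive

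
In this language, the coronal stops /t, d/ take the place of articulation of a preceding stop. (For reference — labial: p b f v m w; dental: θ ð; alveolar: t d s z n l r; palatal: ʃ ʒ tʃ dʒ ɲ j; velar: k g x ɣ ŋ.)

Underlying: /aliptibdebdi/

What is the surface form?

/t/ after /p/ (labial) → [p]
/d/ after /b/ (labial) → [b]
/d/ after /b/ (labial) → [b]

[alippibbebbi]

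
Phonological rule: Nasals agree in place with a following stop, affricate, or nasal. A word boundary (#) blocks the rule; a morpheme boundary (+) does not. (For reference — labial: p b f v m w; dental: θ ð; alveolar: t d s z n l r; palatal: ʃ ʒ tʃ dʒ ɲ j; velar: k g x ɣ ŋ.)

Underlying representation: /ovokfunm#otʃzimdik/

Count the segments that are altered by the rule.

2

/n/ before /m/ (labial) → [m]
/m/ before /d/ (alveolar) → [n]
2 segments change.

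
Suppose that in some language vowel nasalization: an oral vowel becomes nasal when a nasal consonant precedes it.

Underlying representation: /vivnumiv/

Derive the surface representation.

/u/ after nasal /n/ → [ũ]
/i/ after nasal /m/ → [ĩ]

[vivnũmĩv]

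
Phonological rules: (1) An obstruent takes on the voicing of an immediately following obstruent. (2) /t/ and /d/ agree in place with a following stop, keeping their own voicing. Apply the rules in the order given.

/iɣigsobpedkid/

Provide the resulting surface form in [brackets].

[iɣiksoppekkid]

Rule 1: /g/ before /s/ (voiceless) → [k]
Rule 1: /b/ before /p/ (voiceless) → [p]
Rule 1: /d/ before /k/ (voiceless) → [t]
After rule 1: iɣiksoppetkid
Rule 2: /t/ before /k/ (velar) → [k]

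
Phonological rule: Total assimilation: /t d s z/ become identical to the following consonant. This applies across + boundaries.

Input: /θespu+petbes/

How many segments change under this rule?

/s/ before /p/ → [p] (total assimilation)
/t/ before /b/ → [b] (total assimilation)
2 segments change.

2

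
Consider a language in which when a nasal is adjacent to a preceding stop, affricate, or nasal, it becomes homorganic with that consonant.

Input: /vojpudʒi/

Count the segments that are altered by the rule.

0

No segment meets the rule's conditions.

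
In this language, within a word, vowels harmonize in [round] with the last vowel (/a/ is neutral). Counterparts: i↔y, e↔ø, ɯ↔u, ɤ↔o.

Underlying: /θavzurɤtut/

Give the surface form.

/ɤ/ harmonizes with /u/ ([+round]) → [o]

[θavzurotut]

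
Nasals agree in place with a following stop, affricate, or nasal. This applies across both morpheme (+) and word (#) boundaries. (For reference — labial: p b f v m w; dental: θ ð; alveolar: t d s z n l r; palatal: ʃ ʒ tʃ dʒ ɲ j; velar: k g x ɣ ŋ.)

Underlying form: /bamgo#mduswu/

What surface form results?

/m/ before /g/ (velar) → [ŋ]
/m/ before /d/ (alveolar) → [n]

[baŋgo#nduswu]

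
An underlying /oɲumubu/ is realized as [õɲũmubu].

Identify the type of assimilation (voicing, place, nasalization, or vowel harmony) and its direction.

nasalization, regressive

/o/→[õ] /u/→[ũ].
Each target copies a feature from the following segment, so the direction is regressive.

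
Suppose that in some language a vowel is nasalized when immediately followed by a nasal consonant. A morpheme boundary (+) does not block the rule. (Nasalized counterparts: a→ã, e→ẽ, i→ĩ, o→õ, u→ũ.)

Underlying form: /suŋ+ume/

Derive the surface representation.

/u/ before nasal /ŋ/ → [ũ]
/u/ before nasal /m/ → [ũ]

[sũŋ+ũme]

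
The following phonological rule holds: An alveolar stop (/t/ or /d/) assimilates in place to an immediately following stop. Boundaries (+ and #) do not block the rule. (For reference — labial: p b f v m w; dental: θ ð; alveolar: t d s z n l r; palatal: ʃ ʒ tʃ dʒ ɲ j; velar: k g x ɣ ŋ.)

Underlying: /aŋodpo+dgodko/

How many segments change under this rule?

3

/d/ before /p/ (labial) → [b]
/d/ before /g/ (velar) → [g]
/d/ before /k/ (velar) → [g]
3 segments change.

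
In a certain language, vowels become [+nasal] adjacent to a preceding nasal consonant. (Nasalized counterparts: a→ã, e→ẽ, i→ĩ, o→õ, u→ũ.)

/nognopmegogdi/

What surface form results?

/o/ after nasal /n/ → [õ]
/o/ after nasal /n/ → [õ]
/e/ after nasal /m/ → [ẽ]

[nõgnõpmẽgogdi]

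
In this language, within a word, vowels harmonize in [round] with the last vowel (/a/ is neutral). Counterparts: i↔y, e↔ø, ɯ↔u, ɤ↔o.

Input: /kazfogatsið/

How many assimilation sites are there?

/o/ harmonizes with /i/ ([-round]) → [ɤ]
1 segment changes.

1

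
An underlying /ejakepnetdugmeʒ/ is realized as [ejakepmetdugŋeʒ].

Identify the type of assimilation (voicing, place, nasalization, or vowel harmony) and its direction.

/n/→[m] /m/→[ŋ].
Each target copies a feature from the preceding segment, so the direction is progressive.

place assimilation, progressive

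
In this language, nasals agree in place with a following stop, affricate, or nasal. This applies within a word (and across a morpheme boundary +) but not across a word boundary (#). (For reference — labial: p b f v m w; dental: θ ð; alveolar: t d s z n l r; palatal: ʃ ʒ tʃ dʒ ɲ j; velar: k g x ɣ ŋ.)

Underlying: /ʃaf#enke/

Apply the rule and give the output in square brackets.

[ʃaf#eŋke]

/n/ before /k/ (velar) → [ŋ]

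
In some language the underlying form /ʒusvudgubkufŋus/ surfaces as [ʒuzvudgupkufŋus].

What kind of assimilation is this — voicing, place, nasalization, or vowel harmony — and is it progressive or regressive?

voicing assimilation, regressive

/s/→[z] /b/→[p].
Each target copies a feature from the following segment, so the direction is regressive.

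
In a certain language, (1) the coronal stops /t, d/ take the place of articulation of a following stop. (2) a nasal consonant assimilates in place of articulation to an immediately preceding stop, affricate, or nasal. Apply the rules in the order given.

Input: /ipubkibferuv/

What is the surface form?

[ipubkibferuv]

Rule 1: no segment meets the rule's conditions; no change.
After rule 1: ipubkibferuv
Rule 2: no segment meets the rule's conditions; no change.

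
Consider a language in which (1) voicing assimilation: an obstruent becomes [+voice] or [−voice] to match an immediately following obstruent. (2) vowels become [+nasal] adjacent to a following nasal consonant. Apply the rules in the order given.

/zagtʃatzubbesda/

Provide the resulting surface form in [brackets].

Rule 1: /g/ before /tʃ/ (voiceless) → [k]
Rule 1: /t/ before /z/ (voiced) → [d]
Rule 1: /s/ before /d/ (voiced) → [z]
After rule 1: zaktʃadzubbezda
Rule 2: no segment meets the rule's conditions; no change.

[zaktʃadzubbezda]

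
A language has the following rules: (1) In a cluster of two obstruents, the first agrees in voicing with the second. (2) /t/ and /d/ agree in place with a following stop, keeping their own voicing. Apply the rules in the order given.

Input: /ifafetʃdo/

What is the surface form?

Rule 1: /tʃ/ before /d/ (voiced) → [dʒ]
After rule 1: ifafedʒdo
Rule 2: no segment meets the rule's conditions; no change.

[ifafedʒdo]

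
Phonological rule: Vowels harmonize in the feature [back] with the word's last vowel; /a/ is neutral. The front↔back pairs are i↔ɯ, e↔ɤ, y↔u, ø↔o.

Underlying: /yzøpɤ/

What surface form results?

[uzopɤ]

/y/ harmonizes with /ɤ/ ([+back]) → [u]
/ø/ harmonizes with /ɤ/ ([+back]) → [o]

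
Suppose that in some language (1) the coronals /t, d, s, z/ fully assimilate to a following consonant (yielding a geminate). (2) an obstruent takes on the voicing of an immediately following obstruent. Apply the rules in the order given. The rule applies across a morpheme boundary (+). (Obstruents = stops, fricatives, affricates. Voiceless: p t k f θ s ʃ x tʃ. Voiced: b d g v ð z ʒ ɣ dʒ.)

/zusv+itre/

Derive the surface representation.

Rule 1: /s/ before /v/ → [v] (total assimilation)
Rule 1: /t/ before /r/ → [r] (total assimilation)
After rule 1: zuvv+irre
Rule 2: no segment meets the rule's conditions; no change.

[zuvv+irre]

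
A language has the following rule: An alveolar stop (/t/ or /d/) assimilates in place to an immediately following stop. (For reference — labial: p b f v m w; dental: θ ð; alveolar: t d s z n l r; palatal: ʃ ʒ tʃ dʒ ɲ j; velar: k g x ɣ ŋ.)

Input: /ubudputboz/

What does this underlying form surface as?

[ububpupboz]

/d/ before /p/ (labial) → [b]
/t/ before /b/ (labial) → [p]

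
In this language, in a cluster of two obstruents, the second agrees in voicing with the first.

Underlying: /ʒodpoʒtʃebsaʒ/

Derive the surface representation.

[ʒodboʒdʒebzaʒ]

/p/ after /d/ (voiced) → [b]
/tʃ/ after /ʒ/ (voiced) → [dʒ]
/s/ after /b/ (voiced) → [z]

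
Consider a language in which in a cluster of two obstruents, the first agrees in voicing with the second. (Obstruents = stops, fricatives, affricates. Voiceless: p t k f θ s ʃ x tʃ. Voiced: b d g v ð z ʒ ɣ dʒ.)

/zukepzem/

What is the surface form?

/p/ before /z/ (voiced) → [b]

[zukebzem]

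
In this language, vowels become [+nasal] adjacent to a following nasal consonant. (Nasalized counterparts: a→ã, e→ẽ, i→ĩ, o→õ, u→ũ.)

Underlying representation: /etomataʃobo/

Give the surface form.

[etõmataʃobo]

/o/ before nasal /m/ → [õ]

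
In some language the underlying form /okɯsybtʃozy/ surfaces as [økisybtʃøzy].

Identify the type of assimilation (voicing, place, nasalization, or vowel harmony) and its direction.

/o/→[ø] /ɯ/→[i] /o/→[ø].
Vowels agree with the last vowel, so the harmony is regressive.

vowel harmony, regressive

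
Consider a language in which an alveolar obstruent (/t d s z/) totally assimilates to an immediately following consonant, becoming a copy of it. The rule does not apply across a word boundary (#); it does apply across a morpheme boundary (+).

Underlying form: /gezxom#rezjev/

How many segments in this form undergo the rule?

/z/ before /x/ → [x] (total assimilation)
/z/ before /j/ → [j] (total assimilation)
2 segments change.

2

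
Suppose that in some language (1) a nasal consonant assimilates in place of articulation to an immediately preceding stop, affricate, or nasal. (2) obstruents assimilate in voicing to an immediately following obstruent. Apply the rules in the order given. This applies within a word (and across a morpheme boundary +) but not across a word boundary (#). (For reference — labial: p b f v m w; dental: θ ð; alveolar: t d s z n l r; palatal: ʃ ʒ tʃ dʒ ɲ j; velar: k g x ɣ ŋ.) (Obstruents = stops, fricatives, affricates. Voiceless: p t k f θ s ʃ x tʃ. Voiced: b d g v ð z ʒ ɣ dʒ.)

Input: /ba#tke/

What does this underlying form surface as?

[ba#tke]

Rule 1: no segment meets the rule's conditions; no change.
After rule 1: ba#tke
Rule 2: no segment meets the rule's conditions; no change.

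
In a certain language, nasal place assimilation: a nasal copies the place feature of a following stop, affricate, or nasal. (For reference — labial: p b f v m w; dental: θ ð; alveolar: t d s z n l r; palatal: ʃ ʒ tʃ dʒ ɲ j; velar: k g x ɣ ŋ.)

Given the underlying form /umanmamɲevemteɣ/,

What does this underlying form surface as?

/n/ before /m/ (labial) → [m]
/m/ before /ɲ/ (palatal) → [ɲ]
/m/ before /t/ (alveolar) → [n]

[umammaɲɲeventeɣ]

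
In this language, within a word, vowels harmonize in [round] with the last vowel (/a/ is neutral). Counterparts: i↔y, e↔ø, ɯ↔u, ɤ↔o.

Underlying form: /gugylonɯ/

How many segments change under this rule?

/u/ harmonizes with /ɯ/ ([-round]) → [ɯ]
/y/ harmonizes with /ɯ/ ([-round]) → [i]
/o/ harmonizes with /ɯ/ ([-round]) → [ɤ]
3 segments change.

3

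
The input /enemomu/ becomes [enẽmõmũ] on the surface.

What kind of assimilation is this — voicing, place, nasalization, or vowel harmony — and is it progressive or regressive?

/e/→[ẽ] /o/→[õ] /u/→[ũ].
Each target copies a feature from the preceding segment, so the direction is progressive.

nasalization, progressive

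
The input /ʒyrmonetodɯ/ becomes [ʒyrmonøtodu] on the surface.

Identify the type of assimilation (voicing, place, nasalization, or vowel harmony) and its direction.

vowel harmony, progressive

/e/→[ø] /ɯ/→[u].
Vowels agree with the first vowel, so the harmony is progressive.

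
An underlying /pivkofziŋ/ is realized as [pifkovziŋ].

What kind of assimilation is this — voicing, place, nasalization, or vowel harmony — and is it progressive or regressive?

voicing assimilation, regressive

/v/→[f] /f/→[v].
Each target copies a feature from the following segment, so the direction is regressive.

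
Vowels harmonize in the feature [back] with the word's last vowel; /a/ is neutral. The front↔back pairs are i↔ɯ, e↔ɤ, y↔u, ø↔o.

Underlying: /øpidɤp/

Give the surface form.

/ø/ harmonizes with /ɤ/ ([+back]) → [o]
/i/ harmonizes with /ɤ/ ([+back]) → [ɯ]

[opɯdɤp]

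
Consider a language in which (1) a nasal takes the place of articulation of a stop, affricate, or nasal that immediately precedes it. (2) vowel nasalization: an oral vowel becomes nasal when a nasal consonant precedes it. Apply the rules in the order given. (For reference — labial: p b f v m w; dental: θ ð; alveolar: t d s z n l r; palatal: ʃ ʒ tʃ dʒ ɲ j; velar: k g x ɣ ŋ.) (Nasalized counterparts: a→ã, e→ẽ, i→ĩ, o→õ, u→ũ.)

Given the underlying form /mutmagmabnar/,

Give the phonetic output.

[mũtnãgŋãbmãr]

Rule 1: /m/ after /t/ (alveolar) → [n]
Rule 1: /m/ after /g/ (velar) → [ŋ]
Rule 1: /n/ after /b/ (labial) → [m]
After rule 1: mutnagŋabmar
Rule 2: /u/ after nasal /m/ → [ũ]
Rule 2: /a/ after nasal /n/ → [ã]
Rule 2: /a/ after nasal /ŋ/ → [ã]
Rule 2: /a/ after nasal /m/ → [ã]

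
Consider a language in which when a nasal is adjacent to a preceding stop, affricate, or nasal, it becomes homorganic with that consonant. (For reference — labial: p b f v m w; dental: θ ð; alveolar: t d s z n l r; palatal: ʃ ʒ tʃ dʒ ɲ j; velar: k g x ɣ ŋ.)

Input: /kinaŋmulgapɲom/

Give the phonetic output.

[kinaŋŋulgapmom]

/m/ after /ŋ/ (velar) → [ŋ]
/ɲ/ after /p/ (labial) → [m]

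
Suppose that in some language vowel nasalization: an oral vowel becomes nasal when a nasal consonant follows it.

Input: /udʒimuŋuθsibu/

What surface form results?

/i/ before nasal /m/ → [ĩ]
/u/ before nasal /ŋ/ → [ũ]

[udʒĩmũŋuθsibu]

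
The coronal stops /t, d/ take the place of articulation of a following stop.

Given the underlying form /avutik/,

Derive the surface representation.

[avutik]

no segment meets the rule's conditions; no change.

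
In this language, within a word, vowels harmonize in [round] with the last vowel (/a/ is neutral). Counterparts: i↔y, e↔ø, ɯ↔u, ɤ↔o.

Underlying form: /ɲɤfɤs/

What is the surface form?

no segment meets the rule's conditions; no change.

[ɲɤfɤs]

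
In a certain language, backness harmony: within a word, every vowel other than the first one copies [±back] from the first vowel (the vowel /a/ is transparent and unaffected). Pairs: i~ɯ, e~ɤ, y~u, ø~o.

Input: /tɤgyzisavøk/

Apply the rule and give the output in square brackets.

[tɤguzɯsavok]

/y/ harmonizes with /ɤ/ ([+back]) → [u]
/i/ harmonizes with /ɤ/ ([+back]) → [ɯ]
/ø/ harmonizes with /ɤ/ ([+back]) → [o]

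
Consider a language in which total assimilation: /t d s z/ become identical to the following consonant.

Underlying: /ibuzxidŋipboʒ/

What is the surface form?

/z/ before /x/ → [x] (total assimilation)
/d/ before /ŋ/ → [ŋ] (total assimilation)

[ibuxxiŋŋipboʒ]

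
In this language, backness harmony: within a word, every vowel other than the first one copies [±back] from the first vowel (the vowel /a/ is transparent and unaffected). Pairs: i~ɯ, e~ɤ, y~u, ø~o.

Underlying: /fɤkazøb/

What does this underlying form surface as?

/ø/ harmonizes with /ɤ/ ([+back]) → [o]

[fɤkazob]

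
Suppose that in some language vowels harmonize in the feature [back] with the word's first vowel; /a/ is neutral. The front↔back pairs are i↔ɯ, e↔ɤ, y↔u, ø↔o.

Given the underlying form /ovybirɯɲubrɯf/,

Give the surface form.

/y/ harmonizes with /o/ ([+back]) → [u]
/i/ harmonizes with /o/ ([+back]) → [ɯ]

[ovubɯrɯɲubrɯf]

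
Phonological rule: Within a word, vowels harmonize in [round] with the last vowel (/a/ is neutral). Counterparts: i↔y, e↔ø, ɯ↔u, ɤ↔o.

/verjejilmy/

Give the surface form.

[vørjøjylmy]

/e/ harmonizes with /y/ ([+round]) → [ø]
/e/ harmonizes with /y/ ([+round]) → [ø]
/i/ harmonizes with /y/ ([+round]) → [y]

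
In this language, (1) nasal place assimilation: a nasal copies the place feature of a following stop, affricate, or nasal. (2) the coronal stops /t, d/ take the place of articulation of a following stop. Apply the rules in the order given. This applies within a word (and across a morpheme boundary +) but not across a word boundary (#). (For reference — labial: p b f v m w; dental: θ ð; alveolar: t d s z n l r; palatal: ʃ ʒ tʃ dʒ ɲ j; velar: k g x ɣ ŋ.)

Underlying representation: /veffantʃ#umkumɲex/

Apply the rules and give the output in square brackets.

Rule 1: /n/ before /tʃ/ (palatal) → [ɲ]
Rule 1: /m/ before /k/ (velar) → [ŋ]
Rule 1: /m/ before /ɲ/ (palatal) → [ɲ]
After rule 1: veffaɲtʃ#uŋkuɲɲex
Rule 2: no segment meets the rule's conditions; no change.

[veffaɲtʃ#uŋkuɲɲex]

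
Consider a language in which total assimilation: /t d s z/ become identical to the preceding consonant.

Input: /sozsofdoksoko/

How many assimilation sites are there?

/s/ after /z/ → [z] (total assimilation)
/d/ after /f/ → [f] (total assimilation)
/s/ after /k/ → [k] (total assimilation)
3 segments change.

3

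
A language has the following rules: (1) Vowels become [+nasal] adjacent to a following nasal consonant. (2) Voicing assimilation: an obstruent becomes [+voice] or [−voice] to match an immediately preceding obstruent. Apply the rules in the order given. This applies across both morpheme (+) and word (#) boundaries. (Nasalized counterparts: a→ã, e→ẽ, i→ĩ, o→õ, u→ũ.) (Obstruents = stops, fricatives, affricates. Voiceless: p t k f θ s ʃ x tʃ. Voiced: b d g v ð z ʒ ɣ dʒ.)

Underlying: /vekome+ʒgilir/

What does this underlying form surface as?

Rule 1: /o/ before nasal /m/ → [õ]
After rule 1: vekõme+ʒgilir
Rule 2: no segment meets the rule's conditions; no change.

[vekõme+ʒgilir]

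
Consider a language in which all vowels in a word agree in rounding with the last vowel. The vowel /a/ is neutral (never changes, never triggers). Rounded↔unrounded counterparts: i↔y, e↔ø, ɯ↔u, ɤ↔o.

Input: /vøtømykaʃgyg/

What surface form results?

no segment meets the rule's conditions; no change.

[vøtømykaʃgyg]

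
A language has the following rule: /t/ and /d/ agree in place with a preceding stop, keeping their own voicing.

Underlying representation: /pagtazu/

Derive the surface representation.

/t/ after /g/ (velar) → [k]

[pagkazu]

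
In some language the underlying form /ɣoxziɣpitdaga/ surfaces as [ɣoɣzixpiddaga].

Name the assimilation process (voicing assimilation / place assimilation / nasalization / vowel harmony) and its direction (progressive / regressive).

/x/→[ɣ] /ɣ/→[x] /t/→[d].
Each target copies a feature from the following segment, so the direction is regressive.

voicing assimilation, regressive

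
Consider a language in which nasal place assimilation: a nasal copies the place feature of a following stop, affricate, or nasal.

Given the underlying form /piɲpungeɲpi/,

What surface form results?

/ɲ/ before /p/ (labial) → [m]
/n/ before /g/ (velar) → [ŋ]
/ɲ/ before /p/ (labial) → [m]

[pimpuŋgempi]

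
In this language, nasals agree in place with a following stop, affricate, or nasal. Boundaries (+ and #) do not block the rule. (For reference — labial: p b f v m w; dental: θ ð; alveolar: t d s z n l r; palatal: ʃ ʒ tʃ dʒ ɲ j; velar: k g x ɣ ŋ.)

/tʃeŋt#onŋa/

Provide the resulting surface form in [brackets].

/ŋ/ before /t/ (alveolar) → [n]
/n/ before /ŋ/ (velar) → [ŋ]

[tʃent#oŋŋa]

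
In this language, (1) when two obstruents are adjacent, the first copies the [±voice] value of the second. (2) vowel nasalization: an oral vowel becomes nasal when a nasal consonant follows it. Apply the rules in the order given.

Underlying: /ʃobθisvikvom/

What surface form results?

[ʃopθizvigvõm]

Rule 1: /b/ before /θ/ (voiceless) → [p]
Rule 1: /s/ before /v/ (voiced) → [z]
Rule 1: /k/ before /v/ (voiced) → [g]
After rule 1: ʃopθizvigvom
Rule 2: /o/ before nasal /m/ → [õ]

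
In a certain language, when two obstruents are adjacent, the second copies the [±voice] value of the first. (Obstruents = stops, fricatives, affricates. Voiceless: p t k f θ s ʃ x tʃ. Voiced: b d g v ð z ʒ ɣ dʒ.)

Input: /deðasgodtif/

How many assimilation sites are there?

/g/ after /s/ (voiceless) → [k]
/t/ after /d/ (voiced) → [d]
2 segments change.

2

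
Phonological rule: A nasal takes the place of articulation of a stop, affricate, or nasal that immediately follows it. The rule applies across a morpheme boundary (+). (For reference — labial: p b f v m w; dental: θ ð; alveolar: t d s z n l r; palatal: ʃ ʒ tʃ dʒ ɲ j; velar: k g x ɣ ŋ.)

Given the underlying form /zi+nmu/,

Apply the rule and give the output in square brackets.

/n/ before /m/ (labial) → [m]

[zi+mmu]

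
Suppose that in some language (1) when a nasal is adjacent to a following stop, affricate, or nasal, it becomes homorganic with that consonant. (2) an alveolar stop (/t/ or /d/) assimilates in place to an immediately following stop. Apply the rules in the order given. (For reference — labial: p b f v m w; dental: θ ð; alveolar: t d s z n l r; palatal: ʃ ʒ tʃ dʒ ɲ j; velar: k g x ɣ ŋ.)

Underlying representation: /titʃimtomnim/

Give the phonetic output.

Rule 1: /m/ before /t/ (alveolar) → [n]
Rule 1: /m/ before /n/ (alveolar) → [n]
After rule 1: titʃintonnim
Rule 2: no segment meets the rule's conditions; no change.

[titʃintonnim]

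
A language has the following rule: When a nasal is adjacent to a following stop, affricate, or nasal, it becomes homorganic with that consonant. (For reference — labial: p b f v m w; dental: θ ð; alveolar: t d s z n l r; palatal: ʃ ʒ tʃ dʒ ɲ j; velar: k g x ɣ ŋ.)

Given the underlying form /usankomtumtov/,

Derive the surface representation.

[usaŋkontuntov]

/n/ before /k/ (velar) → [ŋ]
/m/ before /t/ (alveolar) → [n]
/m/ before /t/ (alveolar) → [n]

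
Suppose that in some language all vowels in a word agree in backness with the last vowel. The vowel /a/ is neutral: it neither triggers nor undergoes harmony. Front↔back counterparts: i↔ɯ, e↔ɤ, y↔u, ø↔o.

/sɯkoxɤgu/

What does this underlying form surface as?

no segment meets the rule's conditions; no change.

[sɯkoxɤgu]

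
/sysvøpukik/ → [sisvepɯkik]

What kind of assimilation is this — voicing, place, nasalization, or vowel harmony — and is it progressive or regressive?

vowel harmony, regressive

/y/→[i] /ø/→[e] /u/→[ɯ].
Vowels agree with the last vowel, so the harmony is regressive.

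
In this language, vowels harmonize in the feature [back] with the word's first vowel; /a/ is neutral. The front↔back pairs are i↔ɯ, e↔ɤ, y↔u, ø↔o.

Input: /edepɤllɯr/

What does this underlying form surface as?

[edepellir]

/ɤ/ harmonizes with /e/ ([-back]) → [e]
/ɯ/ harmonizes with /e/ ([-back]) → [i]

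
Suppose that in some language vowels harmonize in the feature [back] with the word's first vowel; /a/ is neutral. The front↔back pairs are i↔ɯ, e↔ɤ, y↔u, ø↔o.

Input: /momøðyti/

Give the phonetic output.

/ø/ harmonizes with /o/ ([+back]) → [o]
/y/ harmonizes with /o/ ([+back]) → [u]
/i/ harmonizes with /o/ ([+back]) → [ɯ]

[momoðutɯ]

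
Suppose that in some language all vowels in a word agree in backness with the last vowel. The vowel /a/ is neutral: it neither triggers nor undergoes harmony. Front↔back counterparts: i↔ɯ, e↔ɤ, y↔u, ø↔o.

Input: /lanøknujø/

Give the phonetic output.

[lanøknyjø]

/u/ harmonizes with /ø/ ([-back]) → [y]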